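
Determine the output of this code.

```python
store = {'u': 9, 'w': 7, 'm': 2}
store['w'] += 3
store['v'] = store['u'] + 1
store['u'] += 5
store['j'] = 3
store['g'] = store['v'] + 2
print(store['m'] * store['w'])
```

store['w'] = 7+3 = 10 → {'u': 9, 'w': 10, 'm': 2}
store['v'] = store['u']+1 = 10 → {'u': 9, 'w': 10, 'm': 2, 'v': 10}
store['u'] = 9+5 = 14 → {'u': 14, 'w': 10, 'm': 2, 'v': 10}
store['j'] = 3 → {'u': 14, 'w': 10, 'm': 2, 'v': 10, 'j': 3}
store['g'] = store['v']+2 = 12 → {'u': 14, 'w': 10, 'm': 2, 'v': 10, 'j': 3, 'g': 12}
store['m']*store['w'] = 2*10 = 20

20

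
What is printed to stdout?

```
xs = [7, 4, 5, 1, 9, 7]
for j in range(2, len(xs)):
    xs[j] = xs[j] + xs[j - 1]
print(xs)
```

j=2: xs[2] = 5+4 = 9 → [7, 4, 9, 1, 9, 7]
j=3: xs[3] = 1+9 = 10 → [7, 4, 9, 10, 9, 7]
j=4: xs[4] = 9+10 = 19 → [7, 4, 9, 10, 19, 7]
j=5: xs[5] = 7+19 = 26 → [7, 4, 9, 10, 19, 26]

[7, 4, 9, 10, 19, 26]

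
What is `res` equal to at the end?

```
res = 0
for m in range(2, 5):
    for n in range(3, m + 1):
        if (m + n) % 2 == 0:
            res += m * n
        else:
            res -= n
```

m=3,n=3: even sum, res = 0+9 = 9
m=4,n=3: odd sum, res = 9-3 = 6
m=4,n=4: even sum, res = 6+16 = 22

22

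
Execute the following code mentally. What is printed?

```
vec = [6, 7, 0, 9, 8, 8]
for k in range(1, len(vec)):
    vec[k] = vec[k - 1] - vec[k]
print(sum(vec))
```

k=1: vec[1] = 6-7 = -1 → [6, -1, 0, 9, 8, 8]
k=2: vec[2] = (-1)-0 = -1 → [6, -1, -1, 9, 8, 8]
k=3: vec[3] = (-1)-9 = -10 → [6, -1, -1, -10, 8, 8]
k=4: vec[4] = (-10)-8 = -18 → [6, -1, -1, -10, -18, 8]
k=5: vec[5] = (-18)-8 = -26 → [6, -1, -1, -10, -18, -26]
sum = -50

-50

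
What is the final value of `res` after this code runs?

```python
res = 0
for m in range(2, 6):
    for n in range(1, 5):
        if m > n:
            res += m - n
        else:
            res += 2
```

32

m=2,n=1: 2>1, res = 0+1 = 1
m=2,n=2: not 2>2, res = 1+2 = 3
m=2,n=3: not 2>3, res = 3+2 = 5
m=2,n=4: not 2>4, res = 5+2 = 7
m=3,n=1: 3>1, res = 7+2 = 9
m=3,n=2: 3>2, res = 9+1 = 10
m=3,n=3: not 3>3, res = 10+2 = 12
m=3,n=4: not 3>4, res = 12+2 = 14
m=4,n=1: 4>1, res = 14+3 = 17
m=4,n=2: 4>2, res = 17+2 = 19
m=4,n=3: 4>3, res = 19+1 = 20
m=4,n=4: not 4>4, res = 20+2 = 22
m=5,n=1: 5>1, res = 22+4 = 26
m=5,n=2: 5>2, res = 26+3 = 29
m=5,n=3: 5>3, res = 29+2 = 31
m=5,n=4: 5>4, res = 31+1 = 32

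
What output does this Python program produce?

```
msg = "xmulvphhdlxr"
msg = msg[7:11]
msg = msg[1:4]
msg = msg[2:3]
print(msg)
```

slice [7:11] → 'hdlx'
slice [1:4] → 'dlx'
slice [2:3] → 'x'

x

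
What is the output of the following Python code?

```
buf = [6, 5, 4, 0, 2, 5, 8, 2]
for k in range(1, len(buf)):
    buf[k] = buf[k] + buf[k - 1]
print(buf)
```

k=1: buf[1] = 5+6 = 11 → [6, 11, 4, 0, 2, 5, 8, 2]
k=2: buf[2] = 4+11 = 15 → [6, 11, 15, 0, 2, 5, 8, 2]
k=3: buf[3] = 0+15 = 15 → [6, 11, 15, 15, 2, 5, 8, 2]
k=4: buf[4] = 2+15 = 17 → [6, 11, 15, 15, 17, 5, 8, 2]
k=5: buf[5] = 5+17 = 22 → [6, 11, 15, 15, 17, 22, 8, 2]
k=6: buf[6] = 8+22 = 30 → [6, 11, 15, 15, 17, 22, 30, 2]
k=7: buf[7] = 2+30 = 32 → [6, 11, 15, 15, 17, 22, 30, 32]

[6, 11, 15, 15, 17, 22, 30, 32]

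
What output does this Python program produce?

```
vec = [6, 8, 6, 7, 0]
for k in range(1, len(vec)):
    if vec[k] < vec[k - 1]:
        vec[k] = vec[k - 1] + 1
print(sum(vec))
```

k=1: 8>=6, unchanged → [6, 8, 6, 7, 0]
k=2: 6<8, vec[2] = 8+1 = 9 → [6, 8, 9, 7, 0]
k=3: 7<9, vec[3] = 9+1 = 10 → [6, 8, 9, 10, 0]
k=4: 0<10, vec[4] = 10+1 = 11 → [6, 8, 9, 10, 11]
sum = 44

44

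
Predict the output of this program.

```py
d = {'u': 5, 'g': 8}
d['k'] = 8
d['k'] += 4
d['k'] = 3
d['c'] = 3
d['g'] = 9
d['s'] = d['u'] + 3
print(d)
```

{'u': 5, 'g': 9, 'k': 3, 'c': 3, 's': 8}

d['k'] = 8 → {'u': 5, 'g': 8, 'k': 8}
d['k'] = 8+4 = 12 → {'u': 5, 'g': 8, 'k': 12}
d['k'] = 3 → {'u': 5, 'g': 8, 'k': 3}
d['c'] = 3 → {'u': 5, 'g': 8, 'k': 3, 'c': 3}
d['g'] = 9 → {'u': 5, 'g': 9, 'k': 3, 'c': 3}
d['s'] = d['u']+3 = 8 → {'u': 5, 'g': 9, 'k': 3, 'c': 3, 's': 8}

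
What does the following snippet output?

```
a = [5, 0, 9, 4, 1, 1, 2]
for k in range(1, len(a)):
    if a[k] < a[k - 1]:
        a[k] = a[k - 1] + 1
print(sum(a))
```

66

k=1: 0<5, a[1] = 5+1 = 6 → [5, 6, 9, 4, 1, 1, 2]
k=2: 9>=6, unchanged → [5, 6, 9, 4, 1, 1, 2]
k=3: 4<9, a[3] = 9+1 = 10 → [5, 6, 9, 10, 1, 1, 2]
k=4: 1<10, a[4] = 10+1 = 11 → [5, 6, 9, 10, 11, 1, 2]
k=5: 1<11, a[5] = 11+1 = 12 → [5, 6, 9, 10, 11, 12, 2]
k=6: 2<12, a[6] = 12+1 = 13 → [5, 6, 9, 10, 11, 12, 13]
sum = 66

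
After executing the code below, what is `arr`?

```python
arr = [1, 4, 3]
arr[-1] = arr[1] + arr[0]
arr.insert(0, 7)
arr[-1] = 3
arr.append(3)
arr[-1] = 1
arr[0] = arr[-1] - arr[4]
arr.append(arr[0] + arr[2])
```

[0, 1, 4, 3, 1, 4]

arr[-1] = arr[1]+arr[0] = 4+1 = 5 → [1, 4, 5]
insert 7 at 0 → [7, 1, 4, 5]
arr[-1] = 3 → [7, 1, 4, 3]
append 3 → [7, 1, 4, 3, 3]
arr[-1] = 1 → [7, 1, 4, 3, 1]
arr[0] = arr[-1]-arr[4] = 1-1 = 0 → [0, 1, 4, 3, 1]
append arr[0]+arr[2] = 0+4 = 4 → [0, 1, 4, 3, 1, 4]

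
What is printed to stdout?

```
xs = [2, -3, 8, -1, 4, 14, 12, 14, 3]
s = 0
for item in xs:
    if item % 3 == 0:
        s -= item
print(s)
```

item=2: not %3==0
item=-3: %3==0, s = 0-(-3) = 3
item=8: not %3==0
item=-1: not %3==0
item=4: not %3==0
item=14: not %3==0
item=12: %3==0, s = 3-12 = -9
item=14: not %3==0
item=3: %3==0, s = (-9)-3 = -12

-12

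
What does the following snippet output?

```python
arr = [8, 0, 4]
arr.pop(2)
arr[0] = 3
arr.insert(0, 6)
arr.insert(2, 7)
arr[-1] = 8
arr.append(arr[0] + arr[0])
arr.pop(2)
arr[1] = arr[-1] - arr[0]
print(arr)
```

pop(2) removes 4 → [8, 0]
arr[0] = 3 → [3, 0]
insert 6 at 0 → [6, 3, 0]
insert 7 at 2 → [6, 3, 7, 0]
arr[-1] = 8 → [6, 3, 7, 8]
append arr[0]+arr[0] = 6+6 = 12 → [6, 3, 7, 8, 12]
pop(2) removes 7 → [6, 3, 8, 12]
arr[1] = arr[-1]-arr[0] = 12-6 = 6 → [6, 6, 8, 12]

[6, 6, 8, 12]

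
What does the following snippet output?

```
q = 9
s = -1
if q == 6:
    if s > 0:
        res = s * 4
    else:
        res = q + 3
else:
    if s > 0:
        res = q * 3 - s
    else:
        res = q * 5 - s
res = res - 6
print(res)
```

40

q=9, s=-1
q == 6 is False; s > 0 is False
→ res = q * 5 - s = 46
res = 46-6 = 40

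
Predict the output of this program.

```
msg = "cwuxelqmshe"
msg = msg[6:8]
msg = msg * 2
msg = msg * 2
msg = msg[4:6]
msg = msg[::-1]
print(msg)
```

mq

slice [6:8] → 'qm'
repeat ×2 → 'qmqm'
repeat ×2 → 'qmqmqmqm'
slice [4:6] → 'qm'
reverse → 'mq'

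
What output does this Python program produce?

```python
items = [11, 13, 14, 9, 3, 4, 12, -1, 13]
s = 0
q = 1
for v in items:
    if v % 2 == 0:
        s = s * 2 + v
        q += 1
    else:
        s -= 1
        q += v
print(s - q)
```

-2

v=11: not even, s = 0-1 = -1; q=12
v=13: not even, s = (-1)-1 = -2; q=25
v=14: even, s = (-2)*2+14 = 10; q=26
v=9: not even, s = 10-1 = 9; q=35
v=3: not even, s = 9-1 = 8; q=38
v=4: even, s = 8*2+4 = 20; q=39
v=12: even, s = 20*2+12 = 52; q=40
v=-1: not even, s = 52-1 = 51; q=39
v=13: not even, s = 51-1 = 50; q=52
s-q = 50-52 = -2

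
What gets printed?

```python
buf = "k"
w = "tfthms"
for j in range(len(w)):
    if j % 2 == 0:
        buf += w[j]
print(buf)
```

kttm

j=0: add 't' → 'kt'
j=1: skip
j=2: add 't' → 'ktt'
j=3: skip
j=4: add 'm' → 'kttm'
j=5: skip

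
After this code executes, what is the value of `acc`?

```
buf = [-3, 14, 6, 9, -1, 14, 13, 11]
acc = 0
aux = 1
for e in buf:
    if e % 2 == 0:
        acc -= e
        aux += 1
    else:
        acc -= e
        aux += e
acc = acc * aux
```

e=-3: not even, acc = 0-(-3) = 3; aux=-2
e=14: even, acc = 3-14 = -11; aux=-1
e=6: even, acc = (-11)-6 = -17; aux=0
e=9: not even, acc = (-17)-9 = -26; aux=9
e=-1: not even, acc = (-26)-(-1) = -25; aux=8
e=14: even, acc = (-25)-14 = -39; aux=9
e=13: not even, acc = (-39)-13 = -52; aux=22
e=11: not even, acc = (-52)-11 = -63; aux=33
acc*aux = (-63)*33 = -2079

-2079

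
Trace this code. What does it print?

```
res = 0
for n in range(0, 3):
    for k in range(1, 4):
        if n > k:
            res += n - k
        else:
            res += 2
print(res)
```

17

n=0,k=1: not 0>1, res = 0+2 = 2
n=0,k=2: not 0>2, res = 2+2 = 4
n=0,k=3: not 0>3, res = 4+2 = 6
n=1,k=1: not 1>1, res = 6+2 = 8
n=1,k=2: not 1>2, res = 8+2 = 10
n=1,k=3: not 1>3, res = 10+2 = 12
n=2,k=1: 2>1, res = 12+1 = 13
n=2,k=2: not 2>2, res = 13+2 = 15
n=2,k=3: not 2>3, res = 15+2 = 17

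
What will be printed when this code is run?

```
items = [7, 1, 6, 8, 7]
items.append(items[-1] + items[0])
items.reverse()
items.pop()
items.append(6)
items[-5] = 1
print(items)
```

[14, 1, 8, 6, 1, 6]

append items[-1]+items[0] = 7+7 = 14 → [7, 1, 6, 8, 7, 14]
reverse → [14, 7, 8, 6, 1, 7]
pop() removes 7 → [14, 7, 8, 6, 1]
append 6 → [14, 7, 8, 6, 1, 6]
items[-5] = 1 → [14, 1, 8, 6, 1, 6]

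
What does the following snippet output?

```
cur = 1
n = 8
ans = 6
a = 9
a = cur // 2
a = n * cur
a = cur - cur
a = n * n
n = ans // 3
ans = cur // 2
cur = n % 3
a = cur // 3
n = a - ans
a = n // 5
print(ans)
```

a = 1//2 = 0
a = 8*1 = 8
a = 1-1 = 0
a = 8*8 = 64
n = 6//3 = 2
ans = 1//2 = 0
cur = 2%3 = 2
a = 2//3 = 0
n = 0-0 = 0
a = 0//5 = 0

0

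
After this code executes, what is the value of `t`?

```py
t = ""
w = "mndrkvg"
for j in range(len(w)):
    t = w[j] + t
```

j=0: prepend 'm' → 'm'
j=1: prepend 'n' → 'nm'
j=2: prepend 'd' → 'dnm'
j=3: prepend 'r' → 'rdnm'
j=4: prepend 'k' → 'krdnm'
j=5: prepend 'v' → 'vkrdnm'
j=6: prepend 'g' → 'gvkrdnm'

'gvkrdnm'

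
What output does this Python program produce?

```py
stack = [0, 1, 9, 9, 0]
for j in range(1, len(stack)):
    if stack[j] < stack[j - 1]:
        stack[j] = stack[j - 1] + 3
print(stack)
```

j=1: 1>=0, unchanged → [0, 1, 9, 9, 0]
j=2: 9>=1, unchanged → [0, 1, 9, 9, 0]
j=3: 9>=9, unchanged → [0, 1, 9, 9, 0]
j=4: 0<9, stack[4] = 9+3 = 12 → [0, 1, 9, 9, 12]

[0, 1, 9, 9, 12]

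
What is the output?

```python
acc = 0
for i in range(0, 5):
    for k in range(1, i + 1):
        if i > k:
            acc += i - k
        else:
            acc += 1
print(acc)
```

i=1,k=1: not 1>1, acc = 0+1 = 1
i=2,k=1: 2>1, acc = 1+1 = 2
i=2,k=2: not 2>2, acc = 2+1 = 3
i=3,k=1: 3>1, acc = 3+2 = 5
i=3,k=2: 3>2, acc = 5+1 = 6
i=3,k=3: not 3>3, acc = 6+1 = 7
i=4,k=1: 4>1, acc = 7+3 = 10
i=4,k=2: 4>2, acc = 10+2 = 12
i=4,k=3: 4>3, acc = 12+1 = 13
i=4,k=4: not 4>4, acc = 13+1 = 14

14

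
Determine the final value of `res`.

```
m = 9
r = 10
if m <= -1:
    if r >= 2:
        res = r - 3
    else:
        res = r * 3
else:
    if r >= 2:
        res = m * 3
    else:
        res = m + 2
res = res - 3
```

24

m=9, r=10
m <= -1 is False; r >= 2 is True
→ res = m * 3 = 27
res = 27-3 = 24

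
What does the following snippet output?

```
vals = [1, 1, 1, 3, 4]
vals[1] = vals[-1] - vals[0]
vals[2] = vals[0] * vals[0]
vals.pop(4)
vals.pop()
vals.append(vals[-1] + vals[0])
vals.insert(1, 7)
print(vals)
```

[1, 7, 3, 1, 2]

vals[1] = vals[-1]-vals[0] = 4-1 = 3 → [1, 3, 1, 3, 4]
vals[2] = vals[0]*vals[0] = 1*1 = 1 → [1, 3, 1, 3, 4]
pop(4) removes 4 → [1, 3, 1, 3]
pop() removes 3 → [1, 3, 1]
append vals[-1]+vals[0] = 1+1 = 2 → [1, 3, 1, 2]
insert 7 at 1 → [1, 7, 3, 1, 2]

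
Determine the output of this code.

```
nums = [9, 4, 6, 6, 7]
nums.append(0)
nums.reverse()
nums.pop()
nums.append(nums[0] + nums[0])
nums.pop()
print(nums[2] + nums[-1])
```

10

append 0 → [9, 4, 6, 6, 7, 0]
reverse → [0, 7, 6, 6, 4, 9]
pop() removes 9 → [0, 7, 6, 6, 4]
append nums[0]+nums[0] = 0+0 = 0 → [0, 7, 6, 6, 4, 0]
pop() removes 0 → [0, 7, 6, 6, 4]
nums[2]+nums[-1] = 6+4 = 10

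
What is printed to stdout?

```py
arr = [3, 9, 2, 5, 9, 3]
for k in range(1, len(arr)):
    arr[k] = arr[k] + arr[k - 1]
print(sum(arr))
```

107

k=1: arr[1] = 9+3 = 12 → [3, 12, 2, 5, 9, 3]
k=2: arr[2] = 2+12 = 14 → [3, 12, 14, 5, 9, 3]
k=3: arr[3] = 5+14 = 19 → [3, 12, 14, 19, 9, 3]
k=4: arr[4] = 9+19 = 28 → [3, 12, 14, 19, 28, 3]
k=5: arr[5] = 3+28 = 31 → [3, 12, 14, 19, 28, 31]
sum = 107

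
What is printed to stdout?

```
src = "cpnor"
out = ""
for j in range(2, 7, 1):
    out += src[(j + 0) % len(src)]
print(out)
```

norcp

j=2: add src[2]='n' → 'n'
j=3: add src[3]='o' → 'no'
j=4: add src[4]='r' → 'nor'
j=5: add src[0]='c' → 'norc'
j=6: add src[1]='p' → 'norcp'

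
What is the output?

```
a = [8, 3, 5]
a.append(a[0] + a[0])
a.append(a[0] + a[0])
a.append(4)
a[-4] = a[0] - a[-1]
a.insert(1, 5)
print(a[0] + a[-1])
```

append a[0]+a[0] = 8+8 = 16 → [8, 3, 5, 16]
append a[0]+a[0] = 8+8 = 16 → [8, 3, 5, 16, 16]
append 4 → [8, 3, 5, 16, 16, 4]
a[-4] = a[0]-a[-1] = 8-4 = 4 → [8, 3, 4, 16, 16, 4]
insert 5 at 1 → [8, 5, 3, 4, 16, 16, 4]
a[0]+a[-1] = 8+4 = 12

12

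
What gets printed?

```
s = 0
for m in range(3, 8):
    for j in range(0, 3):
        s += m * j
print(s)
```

m=3,j=0: s = 0+0 = 0
m=3,j=1: s = 0+3 = 3
m=3,j=2: s = 3+6 = 9
m=4,j=0: s = 9+0 = 9
m=4,j=1: s = 9+4 = 13
m=4,j=2: s = 13+8 = 21
m=5,j=0: s = 21+0 = 21
m=5,j=1: s = 21+5 = 26
m=5,j=2: s = 26+10 = 36
m=6,j=0: s = 36+0 = 36
m=6,j=1: s = 36+6 = 42
m=6,j=2: s = 42+12 = 54
m=7,j=0: s = 54+0 = 54
m=7,j=1: s = 54+7 = 61
m=7,j=2: s = 61+14 = 75

75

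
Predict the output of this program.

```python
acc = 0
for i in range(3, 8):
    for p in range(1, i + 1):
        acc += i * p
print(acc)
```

i=3,p=1: acc = 0+3 = 3
i=3,p=2: acc = 3+6 = 9
i=3,p=3: acc = 9+9 = 18
i=4,p=1: acc = 18+4 = 22
i=4,p=2: acc = 22+8 = 30
i=4,p=3: acc = 30+12 = 42
i=4,p=4: acc = 42+16 = 58
i=5,p=1: acc = 58+5 = 63
i=5,p=2: acc = 63+10 = 73
i=5,p=3: acc = 73+15 = 88
i=5,p=4: acc = 88+20 = 108
i=5,p=5: acc = 108+25 = 133
i=6,p=1: acc = 133+6 = 139
i=6,p=2: acc = 139+12 = 151
i=6,p=3: acc = 151+18 = 169
i=6,p=4: acc = 169+24 = 193
i=6,p=5: acc = 193+30 = 223
i=6,p=6: acc = 223+36 = 259
i=7,p=1: acc = 259+7 = 266
i=7,p=2: acc = 266+14 = 280
i=7,p=3: acc = 280+21 = 301
i=7,p=4: acc = 301+28 = 329
i=7,p=5: acc = 329+35 = 364
i=7,p=6: acc = 364+42 = 406
i=7,p=7: acc = 406+49 = 455

455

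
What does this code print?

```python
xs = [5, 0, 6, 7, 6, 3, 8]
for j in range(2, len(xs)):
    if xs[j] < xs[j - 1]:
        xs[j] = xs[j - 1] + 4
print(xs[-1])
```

j=2: 6>=0, unchanged → [5, 0, 6, 7, 6, 3, 8]
j=3: 7>=6, unchanged → [5, 0, 6, 7, 6, 3, 8]
j=4: 6<7, xs[4] = 7+4 = 11 → [5, 0, 6, 7, 11, 3, 8]
j=5: 3<11, xs[5] = 11+4 = 15 → [5, 0, 6, 7, 11, 15, 8]
j=6: 8<15, xs[6] = 15+4 = 19 → [5, 0, 6, 7, 11, 15, 19]

19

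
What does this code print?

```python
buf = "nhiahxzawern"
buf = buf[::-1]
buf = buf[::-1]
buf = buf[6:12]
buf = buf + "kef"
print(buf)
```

reverse → 'nrewazxhaihn'
reverse → 'nhiahxzawern'
slice [6:12] → 'zawern'
+ 'kef' → 'zawernkef'

zawernkef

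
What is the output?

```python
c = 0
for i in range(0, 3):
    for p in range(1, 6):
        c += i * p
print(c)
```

45

i=0,p=1: c = 0+0 = 0
i=0,p=2: c = 0+0 = 0
i=0,p=3: c = 0+0 = 0
i=0,p=4: c = 0+0 = 0
i=0,p=5: c = 0+0 = 0
i=1,p=1: c = 0+1 = 1
i=1,p=2: c = 1+2 = 3
i=1,p=3: c = 3+3 = 6
i=1,p=4: c = 6+4 = 10
i=1,p=5: c = 10+5 = 15
i=2,p=1: c = 15+2 = 17
i=2,p=2: c = 17+4 = 21
i=2,p=3: c = 21+6 = 27
i=2,p=4: c = 27+8 = 35
i=2,p=5: c = 35+10 = 45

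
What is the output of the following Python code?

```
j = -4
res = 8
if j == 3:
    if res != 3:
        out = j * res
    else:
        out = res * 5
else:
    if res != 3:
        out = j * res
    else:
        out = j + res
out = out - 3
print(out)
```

-35

j=-4, res=8
j == 3 is False; res != 3 is True
→ out = j * res = -32
out = (-32)-3 = -35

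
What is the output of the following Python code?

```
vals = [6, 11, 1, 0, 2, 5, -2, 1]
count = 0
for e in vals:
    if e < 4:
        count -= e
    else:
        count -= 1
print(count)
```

-5

e=6: not <4, count = 0-1 = -1
e=11: not <4, count = (-1)-1 = -2
e=1: <4, count = (-2)-1 = -3
e=0: <4, count = (-3)-0 = -3
e=2: <4, count = (-3)-2 = -5
e=5: not <4, count = (-5)-1 = -6
e=-2: <4, count = (-6)-(-2) = -4
e=1: <4, count = (-4)-1 = -5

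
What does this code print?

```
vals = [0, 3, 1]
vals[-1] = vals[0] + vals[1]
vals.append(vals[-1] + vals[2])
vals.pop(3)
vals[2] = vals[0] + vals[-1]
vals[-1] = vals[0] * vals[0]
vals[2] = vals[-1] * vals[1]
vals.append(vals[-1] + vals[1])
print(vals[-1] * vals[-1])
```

vals[-1] = vals[0]+vals[1] = 0+3 = 3 → [0, 3, 3]
append vals[-1]+vals[2] = 3+3 = 6 → [0, 3, 3, 6]
pop(3) removes 6 → [0, 3, 3]
vals[2] = vals[0]+vals[-1] = 0+3 = 3 → [0, 3, 3]
vals[-1] = vals[0]*vals[0] = 0*0 = 0 → [0, 3, 0]
vals[2] = vals[-1]*vals[1] = 0*3 = 0 → [0, 3, 0]
append vals[-1]+vals[1] = 0+3 = 3 → [0, 3, 0, 3]
vals[-1]*vals[-1] = 3*3 = 9

9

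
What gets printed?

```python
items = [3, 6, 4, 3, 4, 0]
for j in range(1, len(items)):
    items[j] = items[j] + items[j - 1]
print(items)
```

[3, 9, 13, 16, 20, 20]

j=1: items[1] = 6+3 = 9 → [3, 9, 4, 3, 4, 0]
j=2: items[2] = 4+9 = 13 → [3, 9, 13, 3, 4, 0]
j=3: items[3] = 3+13 = 16 → [3, 9, 13, 16, 4, 0]
j=4: items[4] = 4+16 = 20 → [3, 9, 13, 16, 20, 0]
j=5: items[5] = 0+20 = 20 → [3, 9, 13, 16, 20, 20]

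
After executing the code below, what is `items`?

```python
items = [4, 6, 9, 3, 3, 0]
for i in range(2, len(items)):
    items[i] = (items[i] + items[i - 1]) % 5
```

[4, 6, 0, 3, 1, 1]

i=2: items[2] = (9+6)%5 = 0 → [4, 6, 0, 3, 3, 0]
i=3: items[3] = (3+0)%5 = 3 → [4, 6, 0, 3, 3, 0]
i=4: items[4] = (3+3)%5 = 1 → [4, 6, 0, 3, 1, 0]
i=5: items[5] = (0+1)%5 = 1 → [4, 6, 0, 3, 1, 1]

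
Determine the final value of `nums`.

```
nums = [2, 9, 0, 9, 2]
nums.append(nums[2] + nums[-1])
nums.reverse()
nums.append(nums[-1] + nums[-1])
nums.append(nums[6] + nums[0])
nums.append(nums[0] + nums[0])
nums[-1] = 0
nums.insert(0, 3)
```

append nums[2]+nums[-1] = 0+2 = 2 → [2, 9, 0, 9, 2, 2]
reverse → [2, 2, 9, 0, 9, 2]
append nums[-1]+nums[-1] = 2+2 = 4 → [2, 2, 9, 0, 9, 2, 4]
append nums[6]+nums[0] = 4+2 = 6 → [2, 2, 9, 0, 9, 2, 4, 6]
append nums[0]+nums[0] = 2+2 = 4 → [2, 2, 9, 0, 9, 2, 4, 6, 4]
nums[-1] = 0 → [2, 2, 9, 0, 9, 2, 4, 6, 0]
insert 3 at 0 → [3, 2, 2, 9, 0, 9, 2, 4, 6, 0]

[3, 2, 2, 9, 0, 9, 2, 4, 6, 0]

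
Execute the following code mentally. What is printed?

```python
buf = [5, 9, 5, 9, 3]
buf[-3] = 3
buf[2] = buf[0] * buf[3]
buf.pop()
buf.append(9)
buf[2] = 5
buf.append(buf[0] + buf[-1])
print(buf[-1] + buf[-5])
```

23

buf[-3] = 3 → [5, 9, 3, 9, 3]
buf[2] = buf[0]*buf[3] = 5*9 = 45 → [5, 9, 45, 9, 3]
pop() removes 3 → [5, 9, 45, 9]
append 9 → [5, 9, 45, 9, 9]
buf[2] = 5 → [5, 9, 5, 9, 9]
append buf[0]+buf[-1] = 5+9 = 14 → [5, 9, 5, 9, 9, 14]
buf[-1]+buf[-5] = 14+9 = 23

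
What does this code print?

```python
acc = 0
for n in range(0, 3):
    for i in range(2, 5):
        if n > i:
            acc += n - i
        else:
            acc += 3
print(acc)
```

n=0,i=2: not 0>2, acc = 0+3 = 3
n=0,i=3: not 0>3, acc = 3+3 = 6
n=0,i=4: not 0>4, acc = 6+3 = 9
n=1,i=2: not 1>2, acc = 9+3 = 12
n=1,i=3: not 1>3, acc = 12+3 = 15
n=1,i=4: not 1>4, acc = 15+3 = 18
n=2,i=2: not 2>2, acc = 18+3 = 21
n=2,i=3: not 2>3, acc = 21+3 = 24
n=2,i=4: not 2>4, acc = 24+3 = 27

27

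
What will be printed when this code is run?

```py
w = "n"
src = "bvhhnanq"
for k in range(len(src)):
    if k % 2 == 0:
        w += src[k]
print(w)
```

k=0: add 'b' → 'nb'
k=1: skip
k=2: add 'h' → 'nbh'
k=3: skip
k=4: add 'n' → 'nbhn'
k=5: skip
k=6: add 'n' → 'nbhnn'
k=7: skip

nbhnn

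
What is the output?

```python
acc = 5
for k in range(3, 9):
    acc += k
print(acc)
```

38

k=3: acc = 5+3 = 8
k=4: acc = 8+4 = 12
k=5: acc = 12+5 = 17
k=6: acc = 17+6 = 23
k=7: acc = 23+7 = 30
k=8: acc = 30+8 = 38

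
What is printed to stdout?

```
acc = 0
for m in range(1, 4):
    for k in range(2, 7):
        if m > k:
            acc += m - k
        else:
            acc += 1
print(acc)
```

m=1,k=2: not 1>2, acc = 0+1 = 1
m=1,k=3: not 1>3, acc = 1+1 = 2
m=1,k=4: not 1>4, acc = 2+1 = 3
m=1,k=5: not 1>5, acc = 3+1 = 4
m=1,k=6: not 1>6, acc = 4+1 = 5
m=2,k=2: not 2>2, acc = 5+1 = 6
m=2,k=3: not 2>3, acc = 6+1 = 7
m=2,k=4: not 2>4, acc = 7+1 = 8
m=2,k=5: not 2>5, acc = 8+1 = 9
m=2,k=6: not 2>6, acc = 9+1 = 10
m=3,k=2: 3>2, acc = 10+1 = 11
m=3,k=3: not 3>3, acc = 11+1 = 12
m=3,k=4: not 3>4, acc = 12+1 = 13
m=3,k=5: not 3>5, acc = 13+1 = 14
m=3,k=6: not 3>6, acc = 14+1 = 15

15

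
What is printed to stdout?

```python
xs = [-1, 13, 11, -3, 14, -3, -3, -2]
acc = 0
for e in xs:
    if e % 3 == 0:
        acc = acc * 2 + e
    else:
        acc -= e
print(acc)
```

-259

e=-1: not %3==0, acc = 0-(-1) = 1
e=13: not %3==0, acc = 1-13 = -12
e=11: not %3==0, acc = (-12)-11 = -23
e=-3: %3==0, acc = (-23)*2+(-3) = -49
e=14: not %3==0, acc = (-49)-14 = -63
e=-3: %3==0, acc = (-63)*2+(-3) = -129
e=-3: %3==0, acc = (-129)*2+(-3) = -261
e=-2: not %3==0, acc = (-261)-(-2) = -259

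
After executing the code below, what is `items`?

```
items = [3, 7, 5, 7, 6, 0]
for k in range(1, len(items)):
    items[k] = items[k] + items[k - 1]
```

[3, 10, 15, 22, 28, 28]

k=1: items[1] = 7+3 = 10 → [3, 10, 5, 7, 6, 0]
k=2: items[2] = 5+10 = 15 → [3, 10, 15, 7, 6, 0]
k=3: items[3] = 7+15 = 22 → [3, 10, 15, 22, 6, 0]
k=4: items[4] = 6+22 = 28 → [3, 10, 15, 22, 28, 0]
k=5: items[5] = 0+28 = 28 → [3, 10, 15, 22, 28, 28]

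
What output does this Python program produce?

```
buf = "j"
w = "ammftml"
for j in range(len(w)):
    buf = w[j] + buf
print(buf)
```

j=0: prepend 'a' → 'aj'
j=1: prepend 'm' → 'maj'
j=2: prepend 'm' → 'mmaj'
j=3: prepend 'f' → 'fmmaj'
j=4: prepend 't' → 'tfmmaj'
j=5: prepend 'm' → 'mtfmmaj'
j=6: prepend 'l' → 'lmtfmmaj'

lmtfmmaj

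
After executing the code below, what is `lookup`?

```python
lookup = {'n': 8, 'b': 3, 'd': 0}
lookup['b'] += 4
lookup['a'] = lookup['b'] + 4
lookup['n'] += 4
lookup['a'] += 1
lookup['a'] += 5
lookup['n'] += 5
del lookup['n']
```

lookup['b'] = 3+4 = 7 → {'n': 8, 'b': 7, 'd': 0}
lookup['a'] = lookup['b']+4 = 11 → {'n': 8, 'b': 7, 'd': 0, 'a': 11}
lookup['n'] = 8+4 = 12 → {'n': 12, 'b': 7, 'd': 0, 'a': 11}
lookup['a'] = 11+1 = 12 → {'n': 12, 'b': 7, 'd': 0, 'a': 12}
lookup['a'] = 12+5 = 17 → {'n': 12, 'b': 7, 'd': 0, 'a': 17}
lookup['n'] = 12+5 = 17 → {'n': 17, 'b': 7, 'd': 0, 'a': 17}
del 'n' → {'b': 7, 'd': 0, 'a': 17}

{'b': 7, 'd': 0, 'a': 17}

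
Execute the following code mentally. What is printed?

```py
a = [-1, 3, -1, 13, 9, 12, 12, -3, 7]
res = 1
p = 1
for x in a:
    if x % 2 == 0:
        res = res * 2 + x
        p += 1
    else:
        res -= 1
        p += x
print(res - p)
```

x=-1: not even, res = 1-1 = 0; p=0
x=3: not even, res = 0-1 = -1; p=3
x=-1: not even, res = (-1)-1 = -2; p=2
x=13: not even, res = (-2)-1 = -3; p=15
x=9: not even, res = (-3)-1 = -4; p=24
x=12: even, res = (-4)*2+12 = 4; p=25
x=12: even, res = 4*2+12 = 20; p=26
x=-3: not even, res = 20-1 = 19; p=23
x=7: not even, res = 19-1 = 18; p=30
res-p = 18-30 = -12

-12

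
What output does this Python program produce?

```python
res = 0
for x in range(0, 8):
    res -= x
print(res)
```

-28

x=0: res = 0-0 = 0
x=1: res = 0-1 = -1
x=2: res = (-1)-2 = -3
x=3: res = (-3)-3 = -6
x=4: res = (-6)-4 = -10
x=5: res = (-10)-5 = -15
x=6: res = (-15)-6 = -21
x=7: res = (-21)-7 = -28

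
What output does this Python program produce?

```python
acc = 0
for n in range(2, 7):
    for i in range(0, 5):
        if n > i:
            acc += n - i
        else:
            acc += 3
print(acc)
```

n=2,i=0: 2>0, acc = 0+2 = 2
n=2,i=1: 2>1, acc = 2+1 = 3
n=2,i=2: not 2>2, acc = 3+3 = 6
n=2,i=3: not 2>3, acc = 6+3 = 9
n=2,i=4: not 2>4, acc = 9+3 = 12
n=3,i=0: 3>0, acc = 12+3 = 15
n=3,i=1: 3>1, acc = 15+2 = 17
n=3,i=2: 3>2, acc = 17+1 = 18
n=3,i=3: not 3>3, acc = 18+3 = 21
n=3,i=4: not 3>4, acc = 21+3 = 24
n=4,i=0: 4>0, acc = 24+4 = 28
n=4,i=1: 4>1, acc = 28+3 = 31
n=4,i=2: 4>2, acc = 31+2 = 33
n=4,i=3: 4>3, acc = 33+1 = 34
n=4,i=4: not 4>4, acc = 34+3 = 37
n=5,i=0: 5>0, acc = 37+5 = 42
n=5,i=1: 5>1, acc = 42+4 = 46
n=5,i=2: 5>2, acc = 46+3 = 49
n=5,i=3: 5>3, acc = 49+2 = 51
n=5,i=4: 5>4, acc = 51+1 = 52
n=6,i=0: 6>0, acc = 52+6 = 58
n=6,i=1: 6>1, acc = 58+5 = 63
n=6,i=2: 6>2, acc = 63+4 = 67
n=6,i=3: 6>3, acc = 67+3 = 70
n=6,i=4: 6>4, acc = 70+2 = 72

72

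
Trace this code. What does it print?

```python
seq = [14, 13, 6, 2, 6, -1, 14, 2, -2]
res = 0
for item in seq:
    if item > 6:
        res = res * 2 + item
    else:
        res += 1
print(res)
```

item=14: >6, res = 0*2+14 = 14
item=13: >6, res = 14*2+13 = 41
item=6: not >6, res = 41+1 = 42
item=2: not >6, res = 42+1 = 43
item=6: not >6, res = 43+1 = 44
item=-1: not >6, res = 44+1 = 45
item=14: >6, res = 45*2+14 = 104
item=2: not >6, res = 104+1 = 105
item=-2: not >6, res = 105+1 = 106

106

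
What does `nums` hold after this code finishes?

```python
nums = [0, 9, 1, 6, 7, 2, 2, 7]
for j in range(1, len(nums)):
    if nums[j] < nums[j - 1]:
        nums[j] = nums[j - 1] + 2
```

j=1: 9>=0, unchanged → [0, 9, 1, 6, 7, 2, 2, 7]
j=2: 1<9, nums[2] = 9+2 = 11 → [0, 9, 11, 6, 7, 2, 2, 7]
j=3: 6<11, nums[3] = 11+2 = 13 → [0, 9, 11, 13, 7, 2, 2, 7]
j=4: 7<13, nums[4] = 13+2 = 15 → [0, 9, 11, 13, 15, 2, 2, 7]
j=5: 2<15, nums[5] = 15+2 = 17 → [0, 9, 11, 13, 15, 17, 2, 7]
j=6: 2<17, nums[6] = 17+2 = 19 → [0, 9, 11, 13, 15, 17, 19, 7]
j=7: 7<19, nums[7] = 19+2 = 21 → [0, 9, 11, 13, 15, 17, 19, 21]

[0, 9, 11, 13, 15, 17, 19, 21]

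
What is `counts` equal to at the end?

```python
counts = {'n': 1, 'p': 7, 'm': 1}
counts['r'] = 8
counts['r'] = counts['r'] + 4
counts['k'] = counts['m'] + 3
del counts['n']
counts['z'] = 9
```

{'p': 7, 'm': 1, 'r': 12, 'k': 4, 'z': 9}

counts['r'] = 8 → {'n': 1, 'p': 7, 'm': 1, 'r': 8}
counts['r'] = counts['r']+4 = 12 → {'n': 1, 'p': 7, 'm': 1, 'r': 12}
counts['k'] = counts['m']+3 = 4 → {'n': 1, 'p': 7, 'm': 1, 'r': 12, 'k': 4}
del 'n' → {'p': 7, 'm': 1, 'r': 12, 'k': 4}
counts['z'] = 9 → {'p': 7, 'm': 1, 'r': 12, 'k': 4, 'z': 9}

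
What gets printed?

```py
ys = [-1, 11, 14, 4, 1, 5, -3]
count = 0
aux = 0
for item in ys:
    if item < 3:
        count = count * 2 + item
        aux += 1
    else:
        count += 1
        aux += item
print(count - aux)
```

item=-1: <3, count = 0*2+(-1) = -1; aux=1
item=11: not <3, count = (-1)+1 = 0; aux=12
item=14: not <3, count = 0+1 = 1; aux=26
item=4: not <3, count = 1+1 = 2; aux=30
item=1: <3, count = 2*2+1 = 5; aux=31
item=5: not <3, count = 5+1 = 6; aux=36
item=-3: <3, count = 6*2+(-3) = 9; aux=37
count-aux = 9-37 = -28

-28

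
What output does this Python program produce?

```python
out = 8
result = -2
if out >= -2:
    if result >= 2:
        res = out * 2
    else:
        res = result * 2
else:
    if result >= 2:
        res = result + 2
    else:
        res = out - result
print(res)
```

-4

out=8, result=-2
out >= -2 is True; result >= 2 is False
→ res = result * 2 = -4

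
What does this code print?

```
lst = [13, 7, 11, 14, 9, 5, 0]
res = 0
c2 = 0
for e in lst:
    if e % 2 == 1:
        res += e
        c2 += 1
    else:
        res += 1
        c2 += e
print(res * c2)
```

893

e=13: odd, res = 0+13 = 13; c2=1
e=7: odd, res = 13+7 = 20; c2=2
e=11: odd, res = 20+11 = 31; c2=3
e=14: not odd, res = 31+1 = 32; c2=17
e=9: odd, res = 32+9 = 41; c2=18
e=5: odd, res = 41+5 = 46; c2=19
e=0: not odd, res = 46+1 = 47; c2=19
res*c2 = 47*19 = 893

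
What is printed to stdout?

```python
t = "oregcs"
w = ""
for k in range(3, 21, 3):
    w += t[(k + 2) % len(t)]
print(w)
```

sesese

k=3: add t[5]='s' → 's'
k=6: add t[2]='e' → 'se'
k=9: add t[5]='s' → 'ses'
k=12: add t[2]='e' → 'sese'
k=15: add t[5]='s' → 'seses'
k=18: add t[2]='e' → 'sesese'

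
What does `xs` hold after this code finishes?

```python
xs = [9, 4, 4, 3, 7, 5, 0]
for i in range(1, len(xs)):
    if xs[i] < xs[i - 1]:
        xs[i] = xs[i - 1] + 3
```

[9, 12, 15, 18, 21, 24, 27]

i=1: 4<9, xs[1] = 9+3 = 12 → [9, 12, 4, 3, 7, 5, 0]
i=2: 4<12, xs[2] = 12+3 = 15 → [9, 12, 15, 3, 7, 5, 0]
i=3: 3<15, xs[3] = 15+3 = 18 → [9, 12, 15, 18, 7, 5, 0]
i=4: 7<18, xs[4] = 18+3 = 21 → [9, 12, 15, 18, 21, 5, 0]
i=5: 5<21, xs[5] = 21+3 = 24 → [9, 12, 15, 18, 21, 24, 0]
i=6: 0<24, xs[6] = 24+3 = 27 → [9, 12, 15, 18, 21, 24, 27]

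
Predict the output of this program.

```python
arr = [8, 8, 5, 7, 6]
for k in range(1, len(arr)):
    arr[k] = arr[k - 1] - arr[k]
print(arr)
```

[8, 0, -5, -12, -18]

k=1: arr[1] = 8-8 = 0 → [8, 0, 5, 7, 6]
k=2: arr[2] = 0-5 = -5 → [8, 0, -5, 7, 6]
k=3: arr[3] = (-5)-7 = -12 → [8, 0, -5, -12, 6]
k=4: arr[4] = (-12)-6 = -18 → [8, 0, -5, -12, -18]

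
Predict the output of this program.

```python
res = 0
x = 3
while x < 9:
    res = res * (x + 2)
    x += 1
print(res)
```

0

x=3: res = 0*5 = 0
x=4: res = 0*6 = 0
x=5: res = 0*7 = 0
x=6: res = 0*8 = 0
x=7: res = 0*9 = 0
x=8: res = 0*10 = 0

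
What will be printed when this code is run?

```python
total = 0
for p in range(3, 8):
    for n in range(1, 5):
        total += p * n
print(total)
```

250

p=3,n=1: total = 0+3 = 3
p=3,n=2: total = 3+6 = 9
p=3,n=3: total = 9+9 = 18
p=3,n=4: total = 18+12 = 30
p=4,n=1: total = 30+4 = 34
p=4,n=2: total = 34+8 = 42
p=4,n=3: total = 42+12 = 54
p=4,n=4: total = 54+16 = 70
p=5,n=1: total = 70+5 = 75
p=5,n=2: total = 75+10 = 85
p=5,n=3: total = 85+15 = 100
p=5,n=4: total = 100+20 = 120
p=6,n=1: total = 120+6 = 126
p=6,n=2: total = 126+12 = 138
p=6,n=3: total = 138+18 = 156
p=6,n=4: total = 156+24 = 180
p=7,n=1: total = 180+7 = 187
p=7,n=2: total = 187+14 = 201
p=7,n=3: total = 201+21 = 222
p=7,n=4: total = 222+28 = 250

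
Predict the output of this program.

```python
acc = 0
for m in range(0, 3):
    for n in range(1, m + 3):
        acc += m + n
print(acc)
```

m=0,n=1: acc = 0+1 = 1
m=0,n=2: acc = 1+2 = 3
m=1,n=1: acc = 3+2 = 5
m=1,n=2: acc = 5+3 = 8
m=1,n=3: acc = 8+4 = 12
m=2,n=1: acc = 12+3 = 15
m=2,n=2: acc = 15+4 = 19
m=2,n=3: acc = 19+5 = 24
m=2,n=4: acc = 24+6 = 30

30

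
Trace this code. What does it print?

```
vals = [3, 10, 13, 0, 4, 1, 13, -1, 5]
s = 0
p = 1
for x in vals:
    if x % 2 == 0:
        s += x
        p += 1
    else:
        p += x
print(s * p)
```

x=3: not even; p=4
x=10: even, s = 0+10 = 10; p=5
x=13: not even; p=18
x=0: even, s = 10+0 = 10; p=19
x=4: even, s = 10+4 = 14; p=20
x=1: not even; p=21
x=13: not even; p=34
x=-1: not even; p=33
x=5: not even; p=38
s*p = 14*38 = 532

532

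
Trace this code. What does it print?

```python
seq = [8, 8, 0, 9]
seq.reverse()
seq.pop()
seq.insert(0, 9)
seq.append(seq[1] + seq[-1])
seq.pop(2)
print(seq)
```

[9, 9, 8, 17]

reverse → [9, 0, 8, 8]
pop() removes 8 → [9, 0, 8]
insert 9 at 0 → [9, 9, 0, 8]
append seq[1]+seq[-1] = 9+8 = 17 → [9, 9, 0, 8, 17]
pop(2) removes 0 → [9, 9, 8, 17]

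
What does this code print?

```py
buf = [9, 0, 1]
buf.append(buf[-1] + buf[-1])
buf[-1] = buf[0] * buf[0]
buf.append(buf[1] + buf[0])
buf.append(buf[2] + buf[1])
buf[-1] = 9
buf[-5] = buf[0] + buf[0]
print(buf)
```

append buf[-1]+buf[-1] = 1+1 = 2 → [9, 0, 1, 2]
buf[-1] = buf[0]*buf[0] = 9*9 = 81 → [9, 0, 1, 81]
append buf[1]+buf[0] = 0+9 = 9 → [9, 0, 1, 81, 9]
append buf[2]+buf[1] = 1+0 = 1 → [9, 0, 1, 81, 9, 1]
buf[-1] = 9 → [9, 0, 1, 81, 9, 9]
buf[-5] = buf[0]+buf[0] = 9+9 = 18 → [9, 18, 1, 81, 9, 9]

[9, 18, 1, 81, 9, 9]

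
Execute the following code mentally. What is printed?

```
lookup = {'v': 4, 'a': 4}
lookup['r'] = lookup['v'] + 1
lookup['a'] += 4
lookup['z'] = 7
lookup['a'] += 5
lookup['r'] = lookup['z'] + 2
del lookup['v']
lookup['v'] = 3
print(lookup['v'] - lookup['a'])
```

-10

lookup['r'] = lookup['v']+1 = 5 → {'v': 4, 'a': 4, 'r': 5}
lookup['a'] = 4+4 = 8 → {'v': 4, 'a': 8, 'r': 5}
lookup['z'] = 7 → {'v': 4, 'a': 8, 'r': 5, 'z': 7}
lookup['a'] = 8+5 = 13 → {'v': 4, 'a': 13, 'r': 5, 'z': 7}
lookup['r'] = lookup['z']+2 = 9 → {'v': 4, 'a': 13, 'r': 9, 'z': 7}
del 'v' → {'a': 13, 'r': 9, 'z': 7}
lookup['v'] = 3 → {'a': 13, 'r': 9, 'z': 7, 'v': 3}
lookup['v']-lookup['a'] = 3-13 = -10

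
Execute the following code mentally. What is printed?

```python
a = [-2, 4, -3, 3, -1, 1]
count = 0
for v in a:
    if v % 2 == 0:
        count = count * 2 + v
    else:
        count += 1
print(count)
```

v=-2: even, count = 0*2+(-2) = -2
v=4: even, count = (-2)*2+4 = 0
v=-3: not even, count = 0+1 = 1
v=3: not even, count = 1+1 = 2
v=-1: not even, count = 2+1 = 3
v=1: not even, count = 3+1 = 4

4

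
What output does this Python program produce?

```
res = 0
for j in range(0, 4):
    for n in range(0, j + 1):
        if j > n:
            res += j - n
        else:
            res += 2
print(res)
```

18

j=0,n=0: not 0>0, res = 0+2 = 2
j=1,n=0: 1>0, res = 2+1 = 3
j=1,n=1: not 1>1, res = 3+2 = 5
j=2,n=0: 2>0, res = 5+2 = 7
j=2,n=1: 2>1, res = 7+1 = 8
j=2,n=2: not 2>2, res = 8+2 = 10
j=3,n=0: 3>0, res = 10+3 = 13
j=3,n=1: 3>1, res = 13+2 = 15
j=3,n=2: 3>2, res = 15+1 = 16
j=3,n=3: not 3>3, res = 16+2 = 18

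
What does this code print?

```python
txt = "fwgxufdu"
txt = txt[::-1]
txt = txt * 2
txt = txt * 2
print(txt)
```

reverse → 'udfuxgwf'
repeat ×2 → 'udfuxgwfudfuxgwf'
repeat ×2 → 'udfuxgwfudfuxgwfudfuxgwfudfuxgwf'

udfuxgwfudfuxgwfudfuxgwfudfuxgwf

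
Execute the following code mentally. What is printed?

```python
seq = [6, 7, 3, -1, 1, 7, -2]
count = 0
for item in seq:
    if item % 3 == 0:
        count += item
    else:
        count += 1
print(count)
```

14

item=6: %3==0, count = 0+6 = 6
item=7: not %3==0, count = 6+1 = 7
item=3: %3==0, count = 7+3 = 10
item=-1: not %3==0, count = 10+1 = 11
item=1: not %3==0, count = 11+1 = 12
item=7: not %3==0, count = 12+1 = 13
item=-2: not %3==0, count = 13+1 = 14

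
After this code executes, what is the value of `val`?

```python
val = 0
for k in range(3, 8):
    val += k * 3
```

k=3: val = 0+3*3 = 9
k=4: val = 9+4*3 = 21
k=5: val = 21+5*3 = 36
k=6: val = 36+6*3 = 54
k=7: val = 54+7*3 = 75

75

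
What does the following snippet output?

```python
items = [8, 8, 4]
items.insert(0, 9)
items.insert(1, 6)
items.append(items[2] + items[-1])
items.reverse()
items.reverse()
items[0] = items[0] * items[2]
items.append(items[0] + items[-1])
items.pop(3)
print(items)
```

insert 9 at 0 → [9, 8, 8, 4]
insert 6 at 1 → [9, 6, 8, 8, 4]
append items[2]+items[-1] = 8+4 = 12 → [9, 6, 8, 8, 4, 12]
reverse → [12, 4, 8, 8, 6, 9]
reverse → [9, 6, 8, 8, 4, 12]
items[0] = items[0]*items[2] = 9*8 = 72 → [72, 6, 8, 8, 4, 12]
append items[0]+items[-1] = 72+12 = 84 → [72, 6, 8, 8, 4, 12, 84]
pop(3) removes 8 → [72, 6, 8, 4, 12, 84]

[72, 6, 8, 4, 12, 84]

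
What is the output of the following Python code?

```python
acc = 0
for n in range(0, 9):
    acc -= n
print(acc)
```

-36

n=0: acc = 0-0 = 0
n=1: acc = 0-1 = -1
n=2: acc = (-1)-2 = -3
n=3: acc = (-3)-3 = -6
n=4: acc = (-6)-4 = -10
n=5: acc = (-10)-5 = -15
n=6: acc = (-15)-6 = -21
n=7: acc = (-21)-7 = -28
n=8: acc = (-28)-8 = -36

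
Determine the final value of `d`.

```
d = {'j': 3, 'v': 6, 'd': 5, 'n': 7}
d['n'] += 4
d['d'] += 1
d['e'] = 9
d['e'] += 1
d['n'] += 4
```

{'j': 3, 'v': 6, 'd': 6, 'n': 15, 'e': 10}

d['n'] = 7+4 = 11 → {'j': 3, 'v': 6, 'd': 5, 'n': 11}
d['d'] = 5+1 = 6 → {'j': 3, 'v': 6, 'd': 6, 'n': 11}
d['e'] = 9 → {'j': 3, 'v': 6, 'd': 6, 'n': 11, 'e': 9}
d['e'] = 9+1 = 10 → {'j': 3, 'v': 6, 'd': 6, 'n': 11, 'e': 10}
d['n'] = 11+4 = 15 → {'j': 3, 'v': 6, 'd': 6, 'n': 15, 'e': 10}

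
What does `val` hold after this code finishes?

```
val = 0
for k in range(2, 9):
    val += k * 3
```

k=2: val = 0+2*3 = 6
k=3: val = 6+3*3 = 15
k=4: val = 15+4*3 = 27
k=5: val = 27+5*3 = 42
k=6: val = 42+6*3 = 60
k=7: val = 60+7*3 = 81
k=8: val = 81+8*3 = 105

105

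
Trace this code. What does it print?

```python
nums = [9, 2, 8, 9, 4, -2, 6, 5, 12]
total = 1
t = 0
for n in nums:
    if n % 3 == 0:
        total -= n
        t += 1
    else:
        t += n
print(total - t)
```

n=9: %3==0, total = 1-9 = -8; t=1
n=2: not %3==0; t=3
n=8: not %3==0; t=11
n=9: %3==0, total = (-8)-9 = -17; t=12
n=4: not %3==0; t=16
n=-2: not %3==0; t=14
n=6: %3==0, total = (-17)-6 = -23; t=15
n=5: not %3==0; t=20
n=12: %3==0, total = (-23)-12 = -35; t=21
total-t = (-35)-21 = -56

-56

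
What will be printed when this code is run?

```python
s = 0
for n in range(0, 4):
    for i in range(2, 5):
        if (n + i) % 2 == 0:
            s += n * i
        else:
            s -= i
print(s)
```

6

n=0,i=2: even sum, s = 0+0 = 0
n=0,i=3: odd sum, s = 0-3 = -3
n=0,i=4: even sum, s = (-3)+0 = -3
n=1,i=2: odd sum, s = (-3)-2 = -5
n=1,i=3: even sum, s = (-5)+3 = -2
n=1,i=4: odd sum, s = (-2)-4 = -6
n=2,i=2: even sum, s = (-6)+4 = -2
n=2,i=3: odd sum, s = (-2)-3 = -5
n=2,i=4: even sum, s = (-5)+8 = 3
n=3,i=2: odd sum, s = 3-2 = 1
n=3,i=3: even sum, s = 1+9 = 10
n=3,i=4: odd sum, s = 10-4 = 6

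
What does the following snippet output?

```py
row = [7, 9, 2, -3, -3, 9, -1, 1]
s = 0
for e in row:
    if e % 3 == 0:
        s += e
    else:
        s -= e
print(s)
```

e=7: not %3==0, s = 0-7 = -7
e=9: %3==0, s = (-7)+9 = 2
e=2: not %3==0, s = 2-2 = 0
e=-3: %3==0, s = 0+(-3) = -3
e=-3: %3==0, s = (-3)+(-3) = -6
e=9: %3==0, s = (-6)+9 = 3
e=-1: not %3==0, s = 3-(-1) = 4
e=1: not %3==0, s = 4-1 = 3

3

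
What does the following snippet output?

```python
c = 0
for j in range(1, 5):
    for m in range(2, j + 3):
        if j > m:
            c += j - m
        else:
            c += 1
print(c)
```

j=1,m=2: not 1>2, c = 0+1 = 1
j=1,m=3: not 1>3, c = 1+1 = 2
j=2,m=2: not 2>2, c = 2+1 = 3
j=2,m=3: not 2>3, c = 3+1 = 4
j=2,m=4: not 2>4, c = 4+1 = 5
j=3,m=2: 3>2, c = 5+1 = 6
j=3,m=3: not 3>3, c = 6+1 = 7
j=3,m=4: not 3>4, c = 7+1 = 8
j=3,m=5: not 3>5, c = 8+1 = 9
j=4,m=2: 4>2, c = 9+2 = 11
j=4,m=3: 4>3, c = 11+1 = 12
j=4,m=4: not 4>4, c = 12+1 = 13
j=4,m=5: not 4>5, c = 13+1 = 14
j=4,m=6: not 4>6, c = 14+1 = 15

15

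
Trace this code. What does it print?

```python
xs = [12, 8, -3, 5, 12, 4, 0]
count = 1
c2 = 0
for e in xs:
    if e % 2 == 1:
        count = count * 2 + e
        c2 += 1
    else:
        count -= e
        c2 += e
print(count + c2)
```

-55

e=12: not odd, count = 1-12 = -11; c2=12
e=8: not odd, count = (-11)-8 = -19; c2=20
e=-3: odd, count = (-19)*2+(-3) = -41; c2=21
e=5: odd, count = (-41)*2+5 = -77; c2=22
e=12: not odd, count = (-77)-12 = -89; c2=34
e=4: not odd, count = (-89)-4 = -93; c2=38
e=0: not odd, count = (-93)-0 = -93; c2=38
count+c2 = (-93)+38 = -55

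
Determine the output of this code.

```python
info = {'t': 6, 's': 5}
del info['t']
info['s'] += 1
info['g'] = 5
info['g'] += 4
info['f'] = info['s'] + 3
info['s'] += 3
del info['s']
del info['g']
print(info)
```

del 't' → {'s': 5}
info['s'] = 5+1 = 6 → {'s': 6}
info['g'] = 5 → {'s': 6, 'g': 5}
info['g'] = 5+4 = 9 → {'s': 6, 'g': 9}
info['f'] = info['s']+3 = 9 → {'s': 6, 'g': 9, 'f': 9}
info['s'] = 6+3 = 9 → {'s': 9, 'g': 9, 'f': 9}
del 's' → {'g': 9, 'f': 9}
del 'g' → {'f': 9}

{'f': 9}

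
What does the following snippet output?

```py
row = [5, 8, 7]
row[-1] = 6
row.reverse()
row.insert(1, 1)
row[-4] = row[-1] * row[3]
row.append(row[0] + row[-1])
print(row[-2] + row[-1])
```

row[-1] = 6 → [5, 8, 6]
reverse → [6, 8, 5]
insert 1 at 1 → [6, 1, 8, 5]
row[-4] = row[-1]*row[3] = 5*5 = 25 → [25, 1, 8, 5]
append row[0]+row[-1] = 25+5 = 30 → [25, 1, 8, 5, 30]
row[-2]+row[-1] = 5+30 = 35

35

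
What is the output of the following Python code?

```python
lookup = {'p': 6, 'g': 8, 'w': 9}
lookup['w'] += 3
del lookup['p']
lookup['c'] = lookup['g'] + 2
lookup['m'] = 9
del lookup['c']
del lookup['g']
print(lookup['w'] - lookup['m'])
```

3

lookup['w'] = 9+3 = 12 → {'p': 6, 'g': 8, 'w': 12}
del 'p' → {'g': 8, 'w': 12}
lookup['c'] = lookup['g']+2 = 10 → {'g': 8, 'w': 12, 'c': 10}
lookup['m'] = 9 → {'g': 8, 'w': 12, 'c': 10, 'm': 9}
del 'c' → {'g': 8, 'w': 12, 'm': 9}
del 'g' → {'w': 12, 'm': 9}
lookup['w']-lookup['m'] = 12-9 = 3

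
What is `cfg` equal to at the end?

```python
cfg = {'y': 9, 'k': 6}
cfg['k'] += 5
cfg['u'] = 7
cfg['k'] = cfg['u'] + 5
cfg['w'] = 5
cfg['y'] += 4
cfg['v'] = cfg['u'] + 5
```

{'y': 13, 'k': 12, 'u': 7, 'w': 5, 'v': 12}

cfg['k'] = 6+5 = 11 → {'y': 9, 'k': 11}
cfg['u'] = 7 → {'y': 9, 'k': 11, 'u': 7}
cfg['k'] = cfg['u']+5 = 12 → {'y': 9, 'k': 12, 'u': 7}
cfg['w'] = 5 → {'y': 9, 'k': 12, 'u': 7, 'w': 5}
cfg['y'] = 9+4 = 13 → {'y': 13, 'k': 12, 'u': 7, 'w': 5}
cfg['v'] = cfg['u']+5 = 12 → {'y': 13, 'k': 12, 'u': 7, 'w': 5, 'v': 12}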